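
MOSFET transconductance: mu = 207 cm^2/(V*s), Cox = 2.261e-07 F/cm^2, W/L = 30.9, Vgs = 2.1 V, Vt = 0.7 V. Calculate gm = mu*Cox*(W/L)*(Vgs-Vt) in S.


Step 1: Vov = Vgs - Vt = 2.1 - 0.7 = 1.4 V
Step 2: gm = mu * Cox * (W/L) * Vov
Step 3: gm = 207 * 2.261e-07 * 30.9 * 1.4 = 2.02e-03 S

2.02e-03


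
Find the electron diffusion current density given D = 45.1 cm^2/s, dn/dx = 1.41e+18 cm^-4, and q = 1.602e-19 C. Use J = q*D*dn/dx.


Step 1: J = q * D * (dn/dx)
Step 2: J = 1.602e-19 * 45.1 * 1.41e+18
Step 3: J = 1.02e+01 A/cm^2

1.02e+01


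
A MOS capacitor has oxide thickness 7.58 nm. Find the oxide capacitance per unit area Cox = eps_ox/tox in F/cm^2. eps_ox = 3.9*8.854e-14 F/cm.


Step 1: eps_ox = 3.9 * 8.854e-14 = 3.45306e-13 F/cm
Step 2: tox in cm = 7.58 nm * 1e-7 = 7.5800e-07 cm
Step 3: Cox = 3.45306e-13 / 7.5800e-07 = 4.56e-07 F/cm^2

4.56e-07


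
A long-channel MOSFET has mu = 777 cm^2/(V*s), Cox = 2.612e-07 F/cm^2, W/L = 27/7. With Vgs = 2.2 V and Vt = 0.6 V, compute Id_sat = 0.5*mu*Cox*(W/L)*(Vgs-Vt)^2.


Step 1: Overdrive voltage Vov = Vgs - Vt = 2.2 - 0.6 = 1.6 V
Step 2: W/L = 27/7 = 3.85714
Step 3: Id = 0.5 * 777 * 2.612e-07 * 3.85714 * 1.6^2
Step 4: Id = 1.00e-03 A

1.00e-03


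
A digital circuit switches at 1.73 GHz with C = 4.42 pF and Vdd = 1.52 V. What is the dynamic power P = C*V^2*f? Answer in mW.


Step 1: V^2 = 1.52^2 = 2.3104 V^2
Step 2: P = C*V^2*f = 4.42e-12 F * 2.3104 * 1.73e9 Hz
Step 3: P = 1.766670464e-02 W
Step 4: P = 17.667 mW

17.667


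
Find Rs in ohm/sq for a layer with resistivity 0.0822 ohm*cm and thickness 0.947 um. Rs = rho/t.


Step 1: Convert thickness to cm: t = 0.947 um = 9.4700e-05 cm
Step 2: Rs = rho / t = 0.0822 / 9.4700e-05
Step 3: Rs = 868.0 ohm/sq

868.0


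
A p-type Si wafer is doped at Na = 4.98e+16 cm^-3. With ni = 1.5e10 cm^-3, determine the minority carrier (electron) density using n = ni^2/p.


Step 1: Majority hole concentration p ≈ Na = 4.98e+16 cm^-3
Step 2: n = ni^2 / Na = (1.5e10)^2 / 4.98e+16
Step 3: n = 4.52e+03 cm^-3

4.52e+03


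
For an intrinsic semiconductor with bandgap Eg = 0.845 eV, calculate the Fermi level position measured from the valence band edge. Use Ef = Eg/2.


Step 1: For an intrinsic semiconductor, the Fermi level sits at midgap.
Step 2: Ef = Eg / 2 = 0.845 / 2 = 0.4225 eV

0.4225


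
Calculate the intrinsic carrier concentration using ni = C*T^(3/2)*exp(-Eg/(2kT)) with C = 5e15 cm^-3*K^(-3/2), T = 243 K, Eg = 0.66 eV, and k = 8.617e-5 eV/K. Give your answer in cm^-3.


Step 1: Compute kT = 8.617e-5 * 243 = 0.02093931 eV
Step 2: Exponent = -Eg/(2kT) = -0.66/(2*0.02093931) = -15.75983
Step 3: T^(3/2) = 243^1.5 = 3788.00
Step 4: ni = 5e15 * 3788.00 * exp(-15.75983) = 2.71e+12 cm^-3

2.71e+12


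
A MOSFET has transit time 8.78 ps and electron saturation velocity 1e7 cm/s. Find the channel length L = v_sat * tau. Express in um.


Step 1: tau in seconds = 8.78 ps * 1e-12 = 8.7800e-12 s
Step 2: L = v_sat * tau = 1e7 * 8.7800e-12 = 8.7800e-05 cm
Step 3: L in um = 8.7800e-05 * 1e4 = 0.878 um

0.878


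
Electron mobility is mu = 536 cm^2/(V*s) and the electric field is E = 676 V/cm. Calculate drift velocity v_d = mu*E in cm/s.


Step 1: v_d = mu * E
Step 2: v_d = 536 * 676 = 362336
Step 3: v_d = 3.62e+05 cm/s

3.62e+05


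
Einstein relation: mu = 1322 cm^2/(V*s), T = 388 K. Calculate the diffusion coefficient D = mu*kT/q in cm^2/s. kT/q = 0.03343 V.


Step 1: D = mu * (kT/q)
Step 2: D = 1322 * 0.03343
Step 3: D = 44.19 cm^2/s

44.19


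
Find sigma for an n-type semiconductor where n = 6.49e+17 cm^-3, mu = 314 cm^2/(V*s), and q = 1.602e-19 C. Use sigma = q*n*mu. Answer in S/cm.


Step 1: sigma = q * n * mu
Step 2: sigma = 1.602e-19 * 6.49e+17 * 314
Step 3: sigma = 3.265e+01 S/cm

3.265e+01


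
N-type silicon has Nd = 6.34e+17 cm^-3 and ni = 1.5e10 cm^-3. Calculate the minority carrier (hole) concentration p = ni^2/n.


Step 1: Since Nd >> ni, n ≈ Nd = 6.34e+17 cm^-3
Step 2: p = ni^2 / n = (1.5e10)^2 / 6.34e+17
Step 3: p = 2.25e20 / 6.34e+17 = 3.55e+02 cm^-3

3.55e+02


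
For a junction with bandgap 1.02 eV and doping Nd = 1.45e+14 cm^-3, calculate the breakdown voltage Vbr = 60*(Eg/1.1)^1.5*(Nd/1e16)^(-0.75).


Step 1: Eg/1.1 = 1.02/1.1 = 0.927273
Step 2: (Eg/1.1)^1.5 = 0.927273^1.5 = 0.892918
Step 3: (Nd/1e16)^(-0.75) = (0.0145)^(-0.75) = 23.931725
Step 4: Vbr = 60 * 0.892918 * 23.931725 = 1282.1 V

1282.1


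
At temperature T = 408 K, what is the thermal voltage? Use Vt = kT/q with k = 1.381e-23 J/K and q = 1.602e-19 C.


Step 1: kT = 1.381e-23 * 408 = 5.63448e-21 J
Step 2: Vt = kT/q = 5.63448e-21 / 1.602e-19
Step 3: Vt = 0.03517 V

0.03517


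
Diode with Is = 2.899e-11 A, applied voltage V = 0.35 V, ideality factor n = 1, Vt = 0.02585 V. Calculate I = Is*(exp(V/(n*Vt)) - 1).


Step 1: V/(n*Vt) = 0.35/(1*0.02585) = 13.5397
Step 2: exp(13.5397) = 7.5896e+05
Step 3: I = 2.899e-11 * (7.5896e+05 - 1) = 2.20e-05 A

2.20e-05


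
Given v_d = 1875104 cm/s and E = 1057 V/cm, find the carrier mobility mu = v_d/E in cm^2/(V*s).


Step 1: mu = v_d / E
Step 2: mu = 1875104 / 1057
Step 3: mu = 1773.99 cm^2/(V*s)

1773.99


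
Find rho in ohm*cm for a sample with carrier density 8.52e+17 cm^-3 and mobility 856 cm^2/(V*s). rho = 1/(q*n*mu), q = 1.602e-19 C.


Step 1: sigma = q * n * mu = 1.602e-19 * 8.52e+17 * 856 = 1.16836e+02 S/cm
Step 2: rho = 1 / sigma = 1 / 1.16836e+02 = 0.008559 ohm*cm

0.008559


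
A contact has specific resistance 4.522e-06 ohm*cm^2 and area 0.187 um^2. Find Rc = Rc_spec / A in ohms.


Step 1: Convert area to cm^2: 0.187 um^2 = 1.8700e-09 cm^2
Step 2: Rc = Rc_spec / A = 4.522e-06 / 1.8700e-09
Step 3: Rc = 2.42e+03 ohms

2.42e+03


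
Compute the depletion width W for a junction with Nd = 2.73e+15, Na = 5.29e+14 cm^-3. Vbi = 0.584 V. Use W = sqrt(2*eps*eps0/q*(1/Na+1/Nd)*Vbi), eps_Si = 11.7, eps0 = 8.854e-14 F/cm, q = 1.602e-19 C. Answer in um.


Step 1: 1/Na + 1/Nd = 1/5.29e+14 + 1/2.73e+15 = 2.25666e-15
Step 2: 2*eps*eps0/q = 2*11.7*8.854e-14/1.602e-19 = 1.293281e+07
Step 3: W^2 = 1.293281e+07 * 2.25666e-15 * 0.584 = 1.70440e-08
Step 4: W = sqrt(1.70440e-08) = 1.306e-04 cm = 1.306 um

1.306


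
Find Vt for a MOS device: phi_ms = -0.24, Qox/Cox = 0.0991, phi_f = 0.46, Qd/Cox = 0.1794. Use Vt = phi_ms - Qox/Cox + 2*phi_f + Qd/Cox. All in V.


Step 1: Vt = phi_ms - Qox/Cox + 2*phi_f + Qd/Cox
Step 2: Vt = -0.24 - 0.0991 + 2*0.46 + 0.1794
Step 3: Vt = -0.24 - 0.0991 + 0.92 + 0.1794
Step 4: Vt = 0.7603 V

0.7603


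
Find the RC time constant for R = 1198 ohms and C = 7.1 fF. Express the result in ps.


Step 1: tau = R * C
Step 2: tau = 1198 * 7.1 fF = 1198 * 7.1e-15 F
Step 3: tau = 8.5058e-12 s = 8.5058 ps

8.5058


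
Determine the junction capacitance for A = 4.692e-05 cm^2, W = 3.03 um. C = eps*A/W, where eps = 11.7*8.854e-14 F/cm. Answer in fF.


Step 1: eps_Si = 11.7 * 8.854e-14 = 1.035918e-12 F/cm
Step 2: W in cm = 3.03 * 1e-4 = 3.03e-04 cm
Step 3: C = 1.035918e-12 * 4.692e-05 / 3.03e-04 = 1.604134e-13 F
Step 4: C = 160.41 fF

160.41


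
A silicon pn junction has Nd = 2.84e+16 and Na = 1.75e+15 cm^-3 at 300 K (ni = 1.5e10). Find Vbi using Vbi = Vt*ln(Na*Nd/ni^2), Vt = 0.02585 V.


Step 1: Compute Na*Nd/ni^2 = 1.75e+15 * 2.84e+16 / (1.5e10)^2 = 2.2089e+11
Step 2: ln(2.2089e+11) = 26.1209
Step 3: Vbi = 0.02585 * 26.1209 = 0.675 V

0.675


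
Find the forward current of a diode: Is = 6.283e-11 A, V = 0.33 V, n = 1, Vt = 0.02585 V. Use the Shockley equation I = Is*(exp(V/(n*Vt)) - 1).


Step 1: V/(n*Vt) = 0.33/(1*0.02585) = 12.7660
Step 2: exp(12.7660) = 3.5011e+05
Step 3: I = 6.283e-11 * (3.5011e+05 - 1) = 2.20e-05 A

2.20e-05


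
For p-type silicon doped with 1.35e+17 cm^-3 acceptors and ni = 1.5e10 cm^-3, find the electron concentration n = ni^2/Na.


Step 1: Majority hole concentration p ≈ Na = 1.35e+17 cm^-3
Step 2: n = ni^2 / Na = (1.5e10)^2 / 1.35e+17
Step 3: n = 1.67e+03 cm^-3

1.67e+03


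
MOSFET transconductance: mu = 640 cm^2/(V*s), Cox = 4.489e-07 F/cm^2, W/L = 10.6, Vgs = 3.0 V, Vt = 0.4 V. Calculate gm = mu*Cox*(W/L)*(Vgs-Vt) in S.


Step 1: Vov = Vgs - Vt = 3.0 - 0.4 = 2.6 V
Step 2: gm = mu * Cox * (W/L) * Vov
Step 3: gm = 640 * 4.489e-07 * 10.6 * 2.6 = 7.92e-03 S

7.92e-03


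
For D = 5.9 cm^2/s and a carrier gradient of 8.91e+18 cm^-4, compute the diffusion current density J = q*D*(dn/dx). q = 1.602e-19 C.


Step 1: J = q * D * (dn/dx)
Step 2: J = 1.602e-19 * 5.9 * 8.91e+18
Step 3: J = 8.42e+00 A/cm^2

8.42e+00


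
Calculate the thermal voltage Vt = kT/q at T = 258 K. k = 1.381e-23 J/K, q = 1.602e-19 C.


Step 1: kT = 1.381e-23 * 258 = 3.56298e-21 J
Step 2: Vt = kT/q = 3.56298e-21 / 1.602e-19
Step 3: Vt = 0.02224 V

0.02224


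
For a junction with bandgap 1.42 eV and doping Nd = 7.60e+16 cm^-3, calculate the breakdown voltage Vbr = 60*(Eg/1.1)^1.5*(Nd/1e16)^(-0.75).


Step 1: Eg/1.1 = 1.42/1.1 = 1.290909
Step 2: (Eg/1.1)^1.5 = 1.290909^1.5 = 1.466707
Step 3: (Nd/1e16)^(-0.75) = (7.6)^(-0.75) = 0.218469
Step 4: Vbr = 60 * 1.466707 * 0.218469 = 19.2 V

19.2


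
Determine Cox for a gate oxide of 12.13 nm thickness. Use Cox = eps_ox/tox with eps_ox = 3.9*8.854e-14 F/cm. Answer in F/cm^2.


Step 1: eps_ox = 3.9 * 8.854e-14 = 3.45306e-13 F/cm
Step 2: tox in cm = 12.13 nm * 1e-7 = 1.2130e-06 cm
Step 3: Cox = 3.45306e-13 / 1.2130e-06 = 2.85e-07 F/cm^2

2.85e-07


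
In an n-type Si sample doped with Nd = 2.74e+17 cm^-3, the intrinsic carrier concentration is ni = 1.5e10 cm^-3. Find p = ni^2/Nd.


Step 1: Since Nd >> ni, n ≈ Nd = 2.74e+17 cm^-3
Step 2: p = ni^2 / n = (1.5e10)^2 / 2.74e+17
Step 3: p = 2.25e20 / 2.74e+17 = 8.21e+02 cm^-3

8.21e+02


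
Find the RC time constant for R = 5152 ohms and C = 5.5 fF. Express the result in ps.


Step 1: tau = R * C
Step 2: tau = 5152 * 5.5 fF = 5152 * 5.5e-15 F
Step 3: tau = 2.8336e-11 s = 28.336 ps

28.336


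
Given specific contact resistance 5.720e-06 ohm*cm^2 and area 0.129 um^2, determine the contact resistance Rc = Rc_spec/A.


Step 1: Convert area to cm^2: 0.129 um^2 = 1.2900e-09 cm^2
Step 2: Rc = Rc_spec / A = 5.720e-06 / 1.2900e-09
Step 3: Rc = 4.43e+03 ohms

4.43e+03


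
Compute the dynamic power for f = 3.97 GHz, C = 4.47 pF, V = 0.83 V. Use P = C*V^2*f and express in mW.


Step 1: V^2 = 0.83^2 = 0.6889 V^2
Step 2: P = C*V^2*f = 4.47e-12 F * 0.6889 * 3.97e9 Hz
Step 3: P = 1.222515051e-02 W
Step 4: P = 12.225 mW

12.225


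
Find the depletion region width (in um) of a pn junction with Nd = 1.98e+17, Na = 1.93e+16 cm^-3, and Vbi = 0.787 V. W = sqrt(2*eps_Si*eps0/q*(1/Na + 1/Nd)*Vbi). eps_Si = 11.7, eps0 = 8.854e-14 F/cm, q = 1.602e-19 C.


Step 1: 1/Na + 1/Nd = 1/1.93e+16 + 1/1.98e+17 = 5.68640e-17
Step 2: 2*eps*eps0/q = 2*11.7*8.854e-14/1.602e-19 = 1.293281e+07
Step 3: W^2 = 1.293281e+07 * 5.68640e-17 * 0.787 = 5.78769e-10
Step 4: W = sqrt(5.78769e-10) = 2.406e-05 cm = 0.2406 um

0.2406


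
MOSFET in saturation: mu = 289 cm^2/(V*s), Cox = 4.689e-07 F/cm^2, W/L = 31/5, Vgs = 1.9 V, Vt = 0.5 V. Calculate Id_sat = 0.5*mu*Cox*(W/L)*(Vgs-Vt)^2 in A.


Step 1: Overdrive voltage Vov = Vgs - Vt = 1.9 - 0.5 = 1.4 V
Step 2: W/L = 31/5 = 6.2
Step 3: Id = 0.5 * 289 * 4.689e-07 * 6.2 * 1.4^2
Step 4: Id = 8.23e-04 A

8.23e-04


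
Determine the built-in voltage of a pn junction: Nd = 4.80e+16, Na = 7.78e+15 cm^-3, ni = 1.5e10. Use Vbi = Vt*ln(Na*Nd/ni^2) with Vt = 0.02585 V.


Step 1: Compute Na*Nd/ni^2 = 7.78e+15 * 4.80e+16 / (1.5e10)^2 = 1.6597e+12
Step 2: ln(1.6597e+12) = 28.1377
Step 3: Vbi = 0.02585 * 28.1377 = 0.727 V

0.727


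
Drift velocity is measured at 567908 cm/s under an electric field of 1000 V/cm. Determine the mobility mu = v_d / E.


Step 1: mu = v_d / E
Step 2: mu = 567908 / 1000
Step 3: mu = 567.91 cm^2/(V*s)

567.91


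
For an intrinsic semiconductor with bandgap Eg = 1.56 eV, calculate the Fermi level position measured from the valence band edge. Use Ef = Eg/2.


Step 1: For an intrinsic semiconductor, the Fermi level sits at midgap.
Step 2: Ef = Eg / 2 = 1.56 / 2 = 0.78 eV

0.78


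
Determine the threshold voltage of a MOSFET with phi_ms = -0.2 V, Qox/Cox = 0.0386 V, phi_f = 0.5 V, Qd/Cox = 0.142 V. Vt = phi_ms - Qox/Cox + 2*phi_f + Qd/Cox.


Step 1: Vt = phi_ms - Qox/Cox + 2*phi_f + Qd/Cox
Step 2: Vt = -0.2 - 0.0386 + 2*0.5 + 0.142
Step 3: Vt = -0.2 - 0.0386 + 1.0 + 0.142
Step 4: Vt = 0.9034 V

0.9034


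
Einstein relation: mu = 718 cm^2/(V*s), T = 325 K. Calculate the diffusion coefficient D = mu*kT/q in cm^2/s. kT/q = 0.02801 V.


Step 1: D = mu * (kT/q)
Step 2: D = 718 * 0.02801
Step 3: D = 20.11 cm^2/s

20.11


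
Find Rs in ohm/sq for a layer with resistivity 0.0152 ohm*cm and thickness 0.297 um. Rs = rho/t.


Step 1: Convert thickness to cm: t = 0.297 um = 2.9700e-05 cm
Step 2: Rs = rho / t = 0.0152 / 2.9700e-05
Step 3: Rs = 511.8 ohm/sq

511.8


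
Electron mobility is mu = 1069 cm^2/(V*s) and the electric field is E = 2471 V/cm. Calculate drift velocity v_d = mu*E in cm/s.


Step 1: v_d = mu * E
Step 2: v_d = 1069 * 2471 = 2641499
Step 3: v_d = 2.64e+06 cm/s

2.64e+06


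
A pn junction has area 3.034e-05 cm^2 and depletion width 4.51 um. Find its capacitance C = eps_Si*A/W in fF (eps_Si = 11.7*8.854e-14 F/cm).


Step 1: eps_Si = 11.7 * 8.854e-14 = 1.035918e-12 F/cm
Step 2: W in cm = 4.51 * 1e-4 = 4.51e-04 cm
Step 3: C = 1.035918e-12 * 3.034e-05 / 4.51e-04 = 6.968903e-14 F
Step 4: C = 69.69 fF

69.69


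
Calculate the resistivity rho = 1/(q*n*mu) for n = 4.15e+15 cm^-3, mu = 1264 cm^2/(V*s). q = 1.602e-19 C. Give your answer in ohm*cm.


Step 1: sigma = q * n * mu = 1.602e-19 * 4.15e+15 * 1264 = 8.40345e-01 S/cm
Step 2: rho = 1 / sigma = 1 / 8.40345e-01 = 1.19 ohm*cm

1.19


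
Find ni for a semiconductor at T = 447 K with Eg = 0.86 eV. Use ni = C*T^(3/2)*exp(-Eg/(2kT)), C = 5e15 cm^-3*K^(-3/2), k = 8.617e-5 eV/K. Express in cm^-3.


Step 1: Compute kT = 8.617e-5 * 447 = 0.03851799 eV
Step 2: Exponent = -Eg/(2kT) = -0.86/(2*0.03851799) = -11.16361
Step 3: T^(3/2) = 447^1.5 = 9450.64
Step 4: ni = 5e15 * 9450.64 * exp(-11.16361) = 6.70e+14 cm^-3

6.70e+14


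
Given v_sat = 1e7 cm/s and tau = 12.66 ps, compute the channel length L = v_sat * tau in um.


Step 1: tau in seconds = 12.66 ps * 1e-12 = 1.2660e-11 s
Step 2: L = v_sat * tau = 1e7 * 1.2660e-11 = 1.2660e-04 cm
Step 3: L in um = 1.2660e-04 * 1e4 = 1.266 um

1.266


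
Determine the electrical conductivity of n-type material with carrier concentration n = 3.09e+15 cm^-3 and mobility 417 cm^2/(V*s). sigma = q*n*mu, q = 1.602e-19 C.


Step 1: sigma = q * n * mu
Step 2: sigma = 1.602e-19 * 3.09e+15 * 417
Step 3: sigma = 2.064e-01 S/cm

2.064e-01


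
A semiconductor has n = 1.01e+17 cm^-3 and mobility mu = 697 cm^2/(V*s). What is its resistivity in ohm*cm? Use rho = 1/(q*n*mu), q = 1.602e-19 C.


Step 1: sigma = q * n * mu = 1.602e-19 * 1.01e+17 * 697 = 1.12776e+01 S/cm
Step 2: rho = 1 / sigma = 1 / 1.12776e+01 = 0.08867 ohm*cm

0.08867


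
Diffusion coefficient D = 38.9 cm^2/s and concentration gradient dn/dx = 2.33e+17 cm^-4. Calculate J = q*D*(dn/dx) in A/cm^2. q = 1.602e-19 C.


Step 1: J = q * D * (dn/dx)
Step 2: J = 1.602e-19 * 38.9 * 2.33e+17
Step 3: J = 1.45e+00 A/cm^2

1.45e+00


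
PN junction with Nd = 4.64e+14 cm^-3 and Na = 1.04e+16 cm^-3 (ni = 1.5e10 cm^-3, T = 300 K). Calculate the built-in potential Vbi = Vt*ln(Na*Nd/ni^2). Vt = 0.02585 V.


Step 1: Compute Na*Nd/ni^2 = 1.04e+16 * 4.64e+14 / (1.5e10)^2 = 2.1447e+10
Step 2: ln(2.1447e+10) = 23.7889
Step 3: Vbi = 0.02585 * 23.7889 = 0.615 V

0.615


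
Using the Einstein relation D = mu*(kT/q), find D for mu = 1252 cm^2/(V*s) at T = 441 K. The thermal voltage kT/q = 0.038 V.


Step 1: D = mu * (kT/q)
Step 2: D = 1252 * 0.038
Step 3: D = 47.58 cm^2/s

47.58


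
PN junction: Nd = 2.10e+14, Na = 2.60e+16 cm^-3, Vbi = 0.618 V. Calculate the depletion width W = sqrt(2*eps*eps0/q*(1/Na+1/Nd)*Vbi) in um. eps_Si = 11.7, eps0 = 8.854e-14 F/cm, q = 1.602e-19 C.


Step 1: 1/Na + 1/Nd = 1/2.60e+16 + 1/2.10e+14 = 4.80037e-15
Step 2: 2*eps*eps0/q = 2*11.7*8.854e-14/1.602e-19 = 1.293281e+07
Step 3: W^2 = 1.293281e+07 * 4.80037e-15 * 0.618 = 3.83668e-08
Step 4: W = sqrt(3.83668e-08) = 1.959e-04 cm = 1.959 um

1.959


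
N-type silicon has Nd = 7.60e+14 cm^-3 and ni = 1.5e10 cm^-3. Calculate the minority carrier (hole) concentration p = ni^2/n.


Step 1: Since Nd >> ni, n ≈ Nd = 7.60e+14 cm^-3
Step 2: p = ni^2 / n = (1.5e10)^2 / 7.60e+14
Step 3: p = 2.25e20 / 7.60e+14 = 2.96e+05 cm^-3

2.96e+05


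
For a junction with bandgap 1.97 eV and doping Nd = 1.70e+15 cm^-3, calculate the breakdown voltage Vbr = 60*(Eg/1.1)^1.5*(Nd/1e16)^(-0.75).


Step 1: Eg/1.1 = 1.97/1.1 = 1.790909
Step 2: (Eg/1.1)^1.5 = 1.790909^1.5 = 2.396681
Step 3: (Nd/1e16)^(-0.75) = (0.17)^(-0.75) = 3.777142
Step 4: Vbr = 60 * 2.396681 * 3.777142 = 543.2 V

543.2


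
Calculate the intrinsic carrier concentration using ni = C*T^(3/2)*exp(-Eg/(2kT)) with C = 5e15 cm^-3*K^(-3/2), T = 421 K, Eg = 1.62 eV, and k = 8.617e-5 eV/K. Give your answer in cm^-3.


Step 1: Compute kT = 8.617e-5 * 421 = 0.03627757 eV
Step 2: Exponent = -Eg/(2kT) = -1.62/(2*0.03627757) = -22.32785
Step 3: T^(3/2) = 421^1.5 = 8638.20
Step 4: ni = 5e15 * 8638.20 * exp(-22.32785) = 8.68e+09 cm^-3

8.68e+09


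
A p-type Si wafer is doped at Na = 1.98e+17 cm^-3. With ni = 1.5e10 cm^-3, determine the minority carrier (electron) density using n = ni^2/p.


Step 1: Majority hole concentration p ≈ Na = 1.98e+17 cm^-3
Step 2: n = ni^2 / Na = (1.5e10)^2 / 1.98e+17
Step 3: n = 1.14e+03 cm^-3

1.14e+03


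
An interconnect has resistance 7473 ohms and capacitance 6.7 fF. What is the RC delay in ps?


Step 1: tau = R * C
Step 2: tau = 7473 * 6.7 fF = 7473 * 6.7e-15 F
Step 3: tau = 5.00691e-11 s = 50.0691 ps

50.0691


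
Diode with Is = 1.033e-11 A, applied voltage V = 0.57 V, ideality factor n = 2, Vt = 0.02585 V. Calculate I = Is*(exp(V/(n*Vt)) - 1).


Step 1: V/(n*Vt) = 0.57/(2*0.02585) = 11.0251
Step 2: exp(11.0251) = 6.1396e+04
Step 3: I = 1.033e-11 * (6.1396e+04 - 1) = 6.34e-07 A

6.34e-07


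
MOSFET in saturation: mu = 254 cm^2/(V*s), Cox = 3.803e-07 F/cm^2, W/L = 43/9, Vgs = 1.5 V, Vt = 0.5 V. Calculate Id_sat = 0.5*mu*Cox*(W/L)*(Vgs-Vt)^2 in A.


Step 1: Overdrive voltage Vov = Vgs - Vt = 1.5 - 0.5 = 1.0 V
Step 2: W/L = 43/9 = 4.77778
Step 3: Id = 0.5 * 254 * 3.803e-07 * 4.77778 * 1.0^2
Step 4: Id = 2.31e-04 A

2.31e-04


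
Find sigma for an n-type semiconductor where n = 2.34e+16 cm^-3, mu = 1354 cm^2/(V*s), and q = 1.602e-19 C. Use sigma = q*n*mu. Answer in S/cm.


Step 1: sigma = q * n * mu
Step 2: sigma = 1.602e-19 * 2.34e+16 * 1354
Step 3: sigma = 5.076e+00 S/cm

5.076e+00


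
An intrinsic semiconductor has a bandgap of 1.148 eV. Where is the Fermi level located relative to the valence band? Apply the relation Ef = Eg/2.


Step 1: For an intrinsic semiconductor, the Fermi level sits at midgap.
Step 2: Ef = Eg / 2 = 1.148 / 2 = 0.574 eV

0.574


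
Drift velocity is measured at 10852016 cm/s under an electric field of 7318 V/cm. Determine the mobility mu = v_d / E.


Step 1: mu = v_d / E
Step 2: mu = 10852016 / 7318
Step 3: mu = 1482.92 cm^2/(V*s)

1482.92


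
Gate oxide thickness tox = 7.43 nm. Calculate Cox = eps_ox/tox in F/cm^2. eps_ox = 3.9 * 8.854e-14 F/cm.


Step 1: eps_ox = 3.9 * 8.854e-14 = 3.45306e-13 F/cm
Step 2: tox in cm = 7.43 nm * 1e-7 = 7.4300e-07 cm
Step 3: Cox = 3.45306e-13 / 7.4300e-07 = 4.65e-07 F/cm^2

4.65e-07


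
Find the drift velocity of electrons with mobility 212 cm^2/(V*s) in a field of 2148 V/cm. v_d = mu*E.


Step 1: v_d = mu * E
Step 2: v_d = 212 * 2148 = 455376
Step 3: v_d = 4.55e+05 cm/s

4.55e+05


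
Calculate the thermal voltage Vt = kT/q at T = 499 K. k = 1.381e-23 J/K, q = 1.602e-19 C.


Step 1: kT = 1.381e-23 * 499 = 6.89119e-21 J
Step 2: Vt = kT/q = 6.89119e-21 / 1.602e-19
Step 3: Vt = 0.04302 V

0.04302


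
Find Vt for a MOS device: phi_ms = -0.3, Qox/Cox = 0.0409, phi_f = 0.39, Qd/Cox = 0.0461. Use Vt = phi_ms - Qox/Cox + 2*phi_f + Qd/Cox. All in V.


Step 1: Vt = phi_ms - Qox/Cox + 2*phi_f + Qd/Cox
Step 2: Vt = -0.3 - 0.0409 + 2*0.39 + 0.0461
Step 3: Vt = -0.3 - 0.0409 + 0.78 + 0.0461
Step 4: Vt = 0.4852 V

0.4852


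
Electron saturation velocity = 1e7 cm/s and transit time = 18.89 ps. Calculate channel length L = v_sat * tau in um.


Step 1: tau in seconds = 18.89 ps * 1e-12 = 1.8890e-11 s
Step 2: L = v_sat * tau = 1e7 * 1.8890e-11 = 1.8890e-04 cm
Step 3: L in um = 1.8890e-04 * 1e4 = 1.889 um

1.889


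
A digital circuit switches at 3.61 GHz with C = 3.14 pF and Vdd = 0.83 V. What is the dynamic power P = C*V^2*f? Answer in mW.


Step 1: V^2 = 0.83^2 = 0.6889 V^2
Step 2: P = C*V^2*f = 3.14e-12 F * 0.6889 * 3.61e9 Hz
Step 3: P = 7.80895706e-03 W
Step 4: P = 7.809 mW

7.809


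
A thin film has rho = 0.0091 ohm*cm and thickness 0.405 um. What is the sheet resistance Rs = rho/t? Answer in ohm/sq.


Step 1: Convert thickness to cm: t = 0.405 um = 4.0500e-05 cm
Step 2: Rs = rho / t = 0.0091 / 4.0500e-05
Step 3: Rs = 224.7 ohm/sq

224.7


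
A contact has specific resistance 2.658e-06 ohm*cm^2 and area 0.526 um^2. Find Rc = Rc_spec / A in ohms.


Step 1: Convert area to cm^2: 0.526 um^2 = 5.2600e-09 cm^2
Step 2: Rc = Rc_spec / A = 2.658e-06 / 5.2600e-09
Step 3: Rc = 5.05e+02 ohms

5.05e+02


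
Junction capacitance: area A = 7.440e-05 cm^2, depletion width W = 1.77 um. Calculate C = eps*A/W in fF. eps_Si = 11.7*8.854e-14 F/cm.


Step 1: eps_Si = 11.7 * 8.854e-14 = 1.035918e-12 F/cm
Step 2: W in cm = 1.77 * 1e-4 = 1.77e-04 cm
Step 3: C = 1.035918e-12 * 7.440e-05 / 1.77e-04 = 4.354367e-13 F
Step 4: C = 435.44 fF

435.44


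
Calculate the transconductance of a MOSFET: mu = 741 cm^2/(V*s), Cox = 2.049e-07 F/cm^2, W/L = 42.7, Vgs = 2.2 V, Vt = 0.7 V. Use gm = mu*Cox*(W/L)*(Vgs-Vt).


Step 1: Vov = Vgs - Vt = 2.2 - 0.7 = 1.5 V
Step 2: gm = mu * Cox * (W/L) * Vov
Step 3: gm = 741 * 2.049e-07 * 42.7 * 1.5 = 9.72e-03 S

9.72e-03


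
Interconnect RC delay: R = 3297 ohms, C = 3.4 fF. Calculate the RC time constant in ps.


Step 1: tau = R * C
Step 2: tau = 3297 * 3.4 fF = 3297 * 3.4e-15 F
Step 3: tau = 1.12098e-11 s = 11.2098 ps

11.2098


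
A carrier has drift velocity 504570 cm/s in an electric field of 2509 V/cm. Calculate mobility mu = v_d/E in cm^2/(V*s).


Step 1: mu = v_d / E
Step 2: mu = 504570 / 2509
Step 3: mu = 201.1 cm^2/(V*s)

201.1


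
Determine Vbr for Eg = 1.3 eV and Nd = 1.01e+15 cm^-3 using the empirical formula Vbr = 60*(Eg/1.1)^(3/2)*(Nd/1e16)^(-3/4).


Step 1: Eg/1.1 = 1.3/1.1 = 1.181818
Step 2: (Eg/1.1)^1.5 = 1.181818^1.5 = 1.284772
Step 3: (Nd/1e16)^(-0.75) = (0.101)^(-0.75) = 5.581603
Step 4: Vbr = 60 * 1.284772 * 5.581603 = 430.3 V

430.3


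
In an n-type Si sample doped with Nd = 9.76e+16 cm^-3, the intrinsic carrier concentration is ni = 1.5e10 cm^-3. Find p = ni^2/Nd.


Step 1: Since Nd >> ni, n ≈ Nd = 9.76e+16 cm^-3
Step 2: p = ni^2 / n = (1.5e10)^2 / 9.76e+16
Step 3: p = 2.25e20 / 9.76e+16 = 2.31e+03 cm^-3

2.31e+03


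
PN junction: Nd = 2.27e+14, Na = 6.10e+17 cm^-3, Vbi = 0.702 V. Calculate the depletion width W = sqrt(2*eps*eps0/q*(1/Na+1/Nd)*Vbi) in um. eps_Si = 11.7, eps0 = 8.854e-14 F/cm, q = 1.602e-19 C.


Step 1: 1/Na + 1/Nd = 1/6.10e+17 + 1/2.27e+14 = 4.40693e-15
Step 2: 2*eps*eps0/q = 2*11.7*8.854e-14/1.602e-19 = 1.293281e+07
Step 3: W^2 = 1.293281e+07 * 4.40693e-15 * 0.702 = 4.00098e-08
Step 4: W = sqrt(4.00098e-08) = 2.000e-04 cm = 2 um

2


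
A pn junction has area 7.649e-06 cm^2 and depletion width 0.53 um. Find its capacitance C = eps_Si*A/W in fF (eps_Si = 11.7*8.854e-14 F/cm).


Step 1: eps_Si = 11.7 * 8.854e-14 = 1.035918e-12 F/cm
Step 2: W in cm = 0.53 * 1e-4 = 5.30e-05 cm
Step 3: C = 1.035918e-12 * 7.649e-06 / 5.30e-05 = 1.495045e-13 F
Step 4: C = 149.5 fF

149.5


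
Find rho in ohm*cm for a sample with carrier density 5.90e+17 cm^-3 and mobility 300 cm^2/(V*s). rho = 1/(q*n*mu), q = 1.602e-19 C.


Step 1: sigma = q * n * mu = 1.602e-19 * 5.90e+17 * 300 = 2.83554e+01 S/cm
Step 2: rho = 1 / sigma = 1 / 2.83554e+01 = 0.03527 ohm*cm

0.03527


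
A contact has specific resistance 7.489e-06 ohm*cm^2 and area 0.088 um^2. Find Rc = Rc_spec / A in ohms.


Step 1: Convert area to cm^2: 0.088 um^2 = 8.8000e-10 cm^2
Step 2: Rc = Rc_spec / A = 7.489e-06 / 8.8000e-10
Step 3: Rc = 8.51e+03 ohms

8.51e+03


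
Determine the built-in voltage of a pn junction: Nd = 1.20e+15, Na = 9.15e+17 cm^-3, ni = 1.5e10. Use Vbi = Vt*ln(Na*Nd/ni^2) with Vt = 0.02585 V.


Step 1: Compute Na*Nd/ni^2 = 9.15e+17 * 1.20e+15 / (1.5e10)^2 = 4.8800e+12
Step 2: ln(4.8800e+12) = 29.2162
Step 3: Vbi = 0.02585 * 29.2162 = 0.755 V

0.755


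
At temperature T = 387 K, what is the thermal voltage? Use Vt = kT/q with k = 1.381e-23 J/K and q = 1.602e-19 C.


Step 1: kT = 1.381e-23 * 387 = 5.34447e-21 J
Step 2: Vt = kT/q = 5.34447e-21 / 1.602e-19
Step 3: Vt = 0.03336 V

0.03336


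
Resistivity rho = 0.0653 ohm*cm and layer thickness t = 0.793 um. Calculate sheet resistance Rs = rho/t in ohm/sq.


Step 1: Convert thickness to cm: t = 0.793 um = 7.9300e-05 cm
Step 2: Rs = rho / t = 0.0653 / 7.9300e-05
Step 3: Rs = 823.5 ohm/sq

823.5


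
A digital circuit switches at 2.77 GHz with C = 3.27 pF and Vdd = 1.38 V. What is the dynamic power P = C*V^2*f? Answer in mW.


Step 1: V^2 = 1.38^2 = 1.9044 V^2
Step 2: P = C*V^2*f = 3.27e-12 F * 1.9044 * 2.77e9 Hz
Step 3: P = 1.724986476e-02 W
Step 4: P = 17.25 mW

17.25


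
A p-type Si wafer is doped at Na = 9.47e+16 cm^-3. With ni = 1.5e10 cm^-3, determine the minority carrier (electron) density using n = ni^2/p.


Step 1: Majority hole concentration p ≈ Na = 9.47e+16 cm^-3
Step 2: n = ni^2 / Na = (1.5e10)^2 / 9.47e+16
Step 3: n = 2.38e+03 cm^-3

2.38e+03


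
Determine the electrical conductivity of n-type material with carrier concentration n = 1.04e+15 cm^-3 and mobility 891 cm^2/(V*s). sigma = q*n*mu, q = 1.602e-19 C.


Step 1: sigma = q * n * mu
Step 2: sigma = 1.602e-19 * 1.04e+15 * 891
Step 3: sigma = 1.484e-01 S/cm

1.484e-01


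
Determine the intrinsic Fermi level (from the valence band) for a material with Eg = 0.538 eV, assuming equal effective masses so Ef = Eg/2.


Step 1: For an intrinsic semiconductor, the Fermi level sits at midgap.
Step 2: Ef = Eg / 2 = 0.538 / 2 = 0.269 eV

0.269


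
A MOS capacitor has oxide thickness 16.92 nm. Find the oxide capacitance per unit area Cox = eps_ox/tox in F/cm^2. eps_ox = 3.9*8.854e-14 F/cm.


Step 1: eps_ox = 3.9 * 8.854e-14 = 3.45306e-13 F/cm
Step 2: tox in cm = 16.92 nm * 1e-7 = 1.6920e-06 cm
Step 3: Cox = 3.45306e-13 / 1.6920e-06 = 2.04e-07 F/cm^2

2.04e-07


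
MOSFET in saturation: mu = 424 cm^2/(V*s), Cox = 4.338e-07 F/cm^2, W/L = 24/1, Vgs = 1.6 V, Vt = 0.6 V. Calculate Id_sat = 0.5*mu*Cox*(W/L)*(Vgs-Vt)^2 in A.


Step 1: Overdrive voltage Vov = Vgs - Vt = 1.6 - 0.6 = 1.0 V
Step 2: W/L = 24/1 = 24
Step 3: Id = 0.5 * 424 * 4.338e-07 * 24 * 1.0^2
Step 4: Id = 2.21e-03 A

2.21e-03


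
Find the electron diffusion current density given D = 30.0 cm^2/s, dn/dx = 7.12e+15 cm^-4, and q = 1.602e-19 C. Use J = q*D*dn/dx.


Step 1: J = q * D * (dn/dx)
Step 2: J = 1.602e-19 * 30.0 * 7.12e+15
Step 3: J = 3.42e-02 A/cm^2

3.42e-02


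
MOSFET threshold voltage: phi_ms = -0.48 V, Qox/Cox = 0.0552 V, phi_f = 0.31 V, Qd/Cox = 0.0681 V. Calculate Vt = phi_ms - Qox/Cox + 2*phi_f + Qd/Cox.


Step 1: Vt = phi_ms - Qox/Cox + 2*phi_f + Qd/Cox
Step 2: Vt = -0.48 - 0.0552 + 2*0.31 + 0.0681
Step 3: Vt = -0.48 - 0.0552 + 0.62 + 0.0681
Step 4: Vt = 0.1529 V

0.1529


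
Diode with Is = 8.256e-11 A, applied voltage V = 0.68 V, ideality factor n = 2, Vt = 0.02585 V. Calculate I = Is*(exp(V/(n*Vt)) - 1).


Step 1: V/(n*Vt) = 0.68/(2*0.02585) = 13.1528
Step 2: exp(13.1528) = 5.1545e+05
Step 3: I = 8.256e-11 * (5.1545e+05 - 1) = 4.26e-05 A

4.26e-05


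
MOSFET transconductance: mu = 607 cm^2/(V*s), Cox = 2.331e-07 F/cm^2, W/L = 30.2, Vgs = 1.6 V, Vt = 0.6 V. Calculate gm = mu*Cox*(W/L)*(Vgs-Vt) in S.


Step 1: Vov = Vgs - Vt = 1.6 - 0.6 = 1.0 V
Step 2: gm = mu * Cox * (W/L) * Vov
Step 3: gm = 607 * 2.331e-07 * 30.2 * 1.0 = 4.27e-03 S

4.27e-03


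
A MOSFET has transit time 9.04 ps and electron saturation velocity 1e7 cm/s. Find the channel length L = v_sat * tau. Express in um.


Step 1: tau in seconds = 9.04 ps * 1e-12 = 9.0400e-12 s
Step 2: L = v_sat * tau = 1e7 * 9.0400e-12 = 9.0400e-05 cm
Step 3: L in um = 9.0400e-05 * 1e4 = 0.904 um

0.904


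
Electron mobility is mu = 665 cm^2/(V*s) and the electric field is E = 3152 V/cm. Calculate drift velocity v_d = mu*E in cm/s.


Step 1: v_d = mu * E
Step 2: v_d = 665 * 3152 = 2096080
Step 3: v_d = 2.10e+06 cm/s

2.10e+06


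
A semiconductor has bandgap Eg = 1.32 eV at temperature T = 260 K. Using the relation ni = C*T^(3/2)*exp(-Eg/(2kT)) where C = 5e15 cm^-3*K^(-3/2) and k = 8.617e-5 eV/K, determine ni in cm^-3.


Step 1: Compute kT = 8.617e-5 * 260 = 0.0224042 eV
Step 2: Exponent = -Eg/(2kT) = -1.32/(2*0.0224042) = -29.45876
Step 3: T^(3/2) = 260^1.5 = 4192.37
Step 4: ni = 5e15 * 4192.37 * exp(-29.45876) = 3.37e+06 cm^-3

3.37e+06


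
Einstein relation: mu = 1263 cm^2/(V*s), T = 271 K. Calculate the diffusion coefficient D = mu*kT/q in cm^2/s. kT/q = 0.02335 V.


Step 1: D = mu * (kT/q)
Step 2: D = 1263 * 0.02335
Step 3: D = 29.49 cm^2/s

29.49


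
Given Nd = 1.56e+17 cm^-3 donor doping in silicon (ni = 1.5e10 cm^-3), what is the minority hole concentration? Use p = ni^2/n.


Step 1: Since Nd >> ni, n ≈ Nd = 1.56e+17 cm^-3
Step 2: p = ni^2 / n = (1.5e10)^2 / 1.56e+17
Step 3: p = 2.25e20 / 1.56e+17 = 1.44e+03 cm^-3

1.44e+03


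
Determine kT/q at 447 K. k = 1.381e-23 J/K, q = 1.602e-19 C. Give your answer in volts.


Step 1: kT = 1.381e-23 * 447 = 6.17307e-21 J
Step 2: Vt = kT/q = 6.17307e-21 / 1.602e-19
Step 3: Vt = 0.03853 V

0.03853


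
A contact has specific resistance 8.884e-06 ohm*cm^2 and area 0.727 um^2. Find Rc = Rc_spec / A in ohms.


Step 1: Convert area to cm^2: 0.727 um^2 = 7.2700e-09 cm^2
Step 2: Rc = Rc_spec / A = 8.884e-06 / 7.2700e-09
Step 3: Rc = 1.22e+03 ohms

1.22e+03


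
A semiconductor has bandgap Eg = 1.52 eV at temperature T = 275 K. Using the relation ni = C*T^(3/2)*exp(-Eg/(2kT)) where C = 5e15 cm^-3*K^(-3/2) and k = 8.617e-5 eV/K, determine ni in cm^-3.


Step 1: Compute kT = 8.617e-5 * 275 = 0.02369675 eV
Step 2: Exponent = -Eg/(2kT) = -1.52/(2*0.02369675) = -32.07191
Step 3: T^(3/2) = 275^1.5 = 4560.36
Step 4: ni = 5e15 * 4560.36 * exp(-32.07191) = 2.69e+05 cm^-3

2.69e+05


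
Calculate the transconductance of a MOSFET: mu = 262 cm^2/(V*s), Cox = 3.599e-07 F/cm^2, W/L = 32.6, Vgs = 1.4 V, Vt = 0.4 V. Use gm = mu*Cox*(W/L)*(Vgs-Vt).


Step 1: Vov = Vgs - Vt = 1.4 - 0.4 = 1.0 V
Step 2: gm = mu * Cox * (W/L) * Vov
Step 3: gm = 262 * 3.599e-07 * 32.6 * 1.0 = 3.07e-03 S

3.07e-03


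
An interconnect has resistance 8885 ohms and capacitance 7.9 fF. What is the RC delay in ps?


Step 1: tau = R * C
Step 2: tau = 8885 * 7.9 fF = 8885 * 7.9e-15 F
Step 3: tau = 7.01915e-11 s = 70.1915 ps

70.1915


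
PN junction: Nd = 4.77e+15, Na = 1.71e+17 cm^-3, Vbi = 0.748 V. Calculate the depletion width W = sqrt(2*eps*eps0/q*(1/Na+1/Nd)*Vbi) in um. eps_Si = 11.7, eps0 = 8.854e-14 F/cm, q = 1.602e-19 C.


Step 1: 1/Na + 1/Nd = 1/1.71e+17 + 1/4.77e+15 = 2.15492e-16
Step 2: 2*eps*eps0/q = 2*11.7*8.854e-14/1.602e-19 = 1.293281e+07
Step 3: W^2 = 1.293281e+07 * 2.15492e-16 * 0.748 = 2.08461e-09
Step 4: W = sqrt(2.08461e-09) = 4.566e-05 cm = 0.4566 um

0.4566


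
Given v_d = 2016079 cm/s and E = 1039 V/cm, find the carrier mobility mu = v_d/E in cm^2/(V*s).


Step 1: mu = v_d / E
Step 2: mu = 2016079 / 1039
Step 3: mu = 1940.4 cm^2/(V*s)

1940.4


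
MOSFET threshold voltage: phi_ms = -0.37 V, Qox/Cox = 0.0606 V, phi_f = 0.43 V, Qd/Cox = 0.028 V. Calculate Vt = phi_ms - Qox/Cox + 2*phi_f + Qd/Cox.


Step 1: Vt = phi_ms - Qox/Cox + 2*phi_f + Qd/Cox
Step 2: Vt = -0.37 - 0.0606 + 2*0.43 + 0.028
Step 3: Vt = -0.37 - 0.0606 + 0.86 + 0.028
Step 4: Vt = 0.4574 V

0.4574


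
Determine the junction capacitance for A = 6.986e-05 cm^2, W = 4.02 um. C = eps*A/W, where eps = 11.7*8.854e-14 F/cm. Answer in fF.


Step 1: eps_Si = 11.7 * 8.854e-14 = 1.035918e-12 F/cm
Step 2: W in cm = 4.02 * 1e-4 = 4.02e-04 cm
Step 3: C = 1.035918e-12 * 6.986e-05 / 4.02e-04 = 1.800230e-13 F
Step 4: C = 180.02 fF

180.02


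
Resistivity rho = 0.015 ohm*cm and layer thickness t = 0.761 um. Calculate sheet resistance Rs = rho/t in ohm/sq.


Step 1: Convert thickness to cm: t = 0.761 um = 7.6100e-05 cm
Step 2: Rs = rho / t = 0.015 / 7.6100e-05
Step 3: Rs = 197.1 ohm/sq

197.1


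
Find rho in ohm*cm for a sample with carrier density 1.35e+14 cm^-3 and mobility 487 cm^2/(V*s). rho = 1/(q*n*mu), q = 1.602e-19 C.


Step 1: sigma = q * n * mu = 1.602e-19 * 1.35e+14 * 487 = 1.05323e-02 S/cm
Step 2: rho = 1 / sigma = 1 / 1.05323e-02 = 94.95 ohm*cm

94.95


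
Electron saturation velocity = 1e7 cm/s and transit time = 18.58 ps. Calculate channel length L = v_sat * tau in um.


Step 1: tau in seconds = 18.58 ps * 1e-12 = 1.8580e-11 s
Step 2: L = v_sat * tau = 1e7 * 1.8580e-11 = 1.8580e-04 cm
Step 3: L in um = 1.8580e-04 * 1e4 = 1.858 um

1.858


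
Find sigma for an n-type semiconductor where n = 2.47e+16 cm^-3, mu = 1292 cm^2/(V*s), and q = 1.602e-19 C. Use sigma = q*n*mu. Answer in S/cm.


Step 1: sigma = q * n * mu
Step 2: sigma = 1.602e-19 * 2.47e+16 * 1292
Step 3: sigma = 5.112e+00 S/cm

5.112e+00


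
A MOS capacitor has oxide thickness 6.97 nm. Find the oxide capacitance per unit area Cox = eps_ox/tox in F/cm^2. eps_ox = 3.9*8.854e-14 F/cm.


Step 1: eps_ox = 3.9 * 8.854e-14 = 3.45306e-13 F/cm
Step 2: tox in cm = 6.97 nm * 1e-7 = 6.9700e-07 cm
Step 3: Cox = 3.45306e-13 / 6.9700e-07 = 4.95e-07 F/cm^2

4.95e-07


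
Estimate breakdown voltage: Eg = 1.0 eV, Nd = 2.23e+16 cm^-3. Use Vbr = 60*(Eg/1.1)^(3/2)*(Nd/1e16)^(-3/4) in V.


Step 1: Eg/1.1 = 1.0/1.1 = 0.909091
Step 2: (Eg/1.1)^1.5 = 0.909091^1.5 = 0.866784
Step 3: (Nd/1e16)^(-0.75) = (2.23)^(-0.75) = 0.547988
Step 4: Vbr = 60 * 0.866784 * 0.547988 = 28.5 V

28.5


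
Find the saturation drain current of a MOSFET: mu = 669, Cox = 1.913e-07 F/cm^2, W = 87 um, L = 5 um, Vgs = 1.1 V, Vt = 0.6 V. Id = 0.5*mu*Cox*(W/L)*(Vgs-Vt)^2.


Step 1: Overdrive voltage Vov = Vgs - Vt = 1.1 - 0.6 = 0.5 V
Step 2: W/L = 87/5 = 17.4
Step 3: Id = 0.5 * 669 * 1.913e-07 * 17.4 * 0.5^2
Step 4: Id = 2.78e-04 A

2.78e-04


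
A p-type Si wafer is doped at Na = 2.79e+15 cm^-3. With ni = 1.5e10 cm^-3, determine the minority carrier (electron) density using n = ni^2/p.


Step 1: Majority hole concentration p ≈ Na = 2.79e+15 cm^-3
Step 2: n = ni^2 / Na = (1.5e10)^2 / 2.79e+15
Step 3: n = 8.06e+04 cm^-3

8.06e+04


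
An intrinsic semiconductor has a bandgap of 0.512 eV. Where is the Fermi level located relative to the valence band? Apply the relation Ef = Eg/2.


Step 1: For an intrinsic semiconductor, the Fermi level sits at midgap.
Step 2: Ef = Eg / 2 = 0.512 / 2 = 0.256 eV

0.256


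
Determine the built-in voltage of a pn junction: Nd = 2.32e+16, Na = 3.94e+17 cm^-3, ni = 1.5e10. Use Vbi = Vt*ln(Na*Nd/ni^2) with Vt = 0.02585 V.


Step 1: Compute Na*Nd/ni^2 = 3.94e+17 * 2.32e+16 / (1.5e10)^2 = 4.0626e+13
Step 2: ln(4.0626e+13) = 31.3354
Step 3: Vbi = 0.02585 * 31.3354 = 0.81 V

0.81


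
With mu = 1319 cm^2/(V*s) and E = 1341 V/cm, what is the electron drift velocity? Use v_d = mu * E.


Step 1: v_d = mu * E
Step 2: v_d = 1319 * 1341 = 1768779
Step 3: v_d = 1.77e+06 cm/s

1.77e+06


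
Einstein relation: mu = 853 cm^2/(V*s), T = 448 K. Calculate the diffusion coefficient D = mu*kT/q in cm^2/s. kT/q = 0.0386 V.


Step 1: D = mu * (kT/q)
Step 2: D = 853 * 0.0386
Step 3: D = 32.93 cm^2/s

32.93


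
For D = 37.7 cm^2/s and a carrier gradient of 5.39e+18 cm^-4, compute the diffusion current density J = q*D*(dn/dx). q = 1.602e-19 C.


Step 1: J = q * D * (dn/dx)
Step 2: J = 1.602e-19 * 37.7 * 5.39e+18
Step 3: J = 3.26e+01 A/cm^2

3.26e+01


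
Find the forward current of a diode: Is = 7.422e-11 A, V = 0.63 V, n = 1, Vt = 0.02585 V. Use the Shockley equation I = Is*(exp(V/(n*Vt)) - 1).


Step 1: V/(n*Vt) = 0.63/(1*0.02585) = 24.3714
Step 2: exp(24.3714) = 3.8403e+10
Step 3: I = 7.422e-11 * (3.8403e+10 - 1) = 2.85e+00 A

2.85e+00


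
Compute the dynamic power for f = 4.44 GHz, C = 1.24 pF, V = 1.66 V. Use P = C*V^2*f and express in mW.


Step 1: V^2 = 1.66^2 = 2.7556 V^2
Step 2: P = C*V^2*f = 1.24e-12 F * 2.7556 * 4.44e9 Hz
Step 3: P = 1.517123136e-02 W
Step 4: P = 15.171 mW

15.171


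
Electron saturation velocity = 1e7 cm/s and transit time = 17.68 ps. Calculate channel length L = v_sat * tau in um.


Step 1: tau in seconds = 17.68 ps * 1e-12 = 1.7680e-11 s
Step 2: L = v_sat * tau = 1e7 * 1.7680e-11 = 1.7680e-04 cm
Step 3: L in um = 1.7680e-04 * 1e4 = 1.768 um

1.768


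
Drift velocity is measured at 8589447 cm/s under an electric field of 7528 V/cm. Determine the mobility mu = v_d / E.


Step 1: mu = v_d / E
Step 2: mu = 8589447 / 7528
Step 3: mu = 1141.0 cm^2/(V*s)

1141.0


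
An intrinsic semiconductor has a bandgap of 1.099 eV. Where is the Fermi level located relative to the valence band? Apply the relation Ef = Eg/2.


Step 1: For an intrinsic semiconductor, the Fermi level sits at midgap.
Step 2: Ef = Eg / 2 = 1.099 / 2 = 0.5495 eV

0.5495


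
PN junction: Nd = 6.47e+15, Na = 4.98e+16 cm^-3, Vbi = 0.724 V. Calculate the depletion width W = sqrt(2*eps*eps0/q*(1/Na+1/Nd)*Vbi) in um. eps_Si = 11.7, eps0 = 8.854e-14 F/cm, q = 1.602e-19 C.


Step 1: 1/Na + 1/Nd = 1/4.98e+16 + 1/6.47e+15 = 1.74640e-16
Step 2: 2*eps*eps0/q = 2*11.7*8.854e-14/1.602e-19 = 1.293281e+07
Step 3: W^2 = 1.293281e+07 * 1.74640e-16 * 0.724 = 1.63522e-09
Step 4: W = sqrt(1.63522e-09) = 4.044e-05 cm = 0.4044 um

0.4044


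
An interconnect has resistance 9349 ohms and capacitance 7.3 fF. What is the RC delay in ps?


Step 1: tau = R * C
Step 2: tau = 9349 * 7.3 fF = 9349 * 7.3e-15 F
Step 3: tau = 6.82477e-11 s = 68.2477 ps

68.2477


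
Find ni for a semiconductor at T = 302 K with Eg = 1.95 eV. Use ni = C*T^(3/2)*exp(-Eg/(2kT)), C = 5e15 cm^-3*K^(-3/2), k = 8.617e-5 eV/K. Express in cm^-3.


Step 1: Compute kT = 8.617e-5 * 302 = 0.02602334 eV
Step 2: Exponent = -Eg/(2kT) = -1.95/(2*0.02602334) = -37.46637
Step 3: T^(3/2) = 302^1.5 = 5248.20
Step 4: ni = 5e15 * 5248.20 * exp(-37.46637) = 1.40e+03 cm^-3

1.40e+03


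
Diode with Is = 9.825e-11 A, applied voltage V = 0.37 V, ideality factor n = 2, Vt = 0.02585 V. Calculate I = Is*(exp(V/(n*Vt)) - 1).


Step 1: V/(n*Vt) = 0.37/(2*0.02585) = 7.1567
Step 2: exp(7.1567) = 1.2827e+03
Step 3: I = 9.825e-11 * (1.2827e+03 - 1) = 1.26e-07 A

1.26e-07


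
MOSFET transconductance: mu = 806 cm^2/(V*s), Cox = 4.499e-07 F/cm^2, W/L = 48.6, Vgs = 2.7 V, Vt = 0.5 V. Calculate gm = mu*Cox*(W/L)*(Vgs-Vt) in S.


Step 1: Vov = Vgs - Vt = 2.7 - 0.5 = 2.2 V
Step 2: gm = mu * Cox * (W/L) * Vov
Step 3: gm = 806 * 4.499e-07 * 48.6 * 2.2 = 3.88e-02 S

3.88e-02


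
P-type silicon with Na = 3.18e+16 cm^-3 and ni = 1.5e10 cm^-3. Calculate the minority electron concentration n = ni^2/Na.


Step 1: Majority hole concentration p ≈ Na = 3.18e+16 cm^-3
Step 2: n = ni^2 / Na = (1.5e10)^2 / 3.18e+16
Step 3: n = 7.08e+03 cm^-3

7.08e+03


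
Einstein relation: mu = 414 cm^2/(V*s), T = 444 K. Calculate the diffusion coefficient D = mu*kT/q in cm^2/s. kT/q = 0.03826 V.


Step 1: D = mu * (kT/q)
Step 2: D = 414 * 0.03826
Step 3: D = 15.84 cm^2/s

15.84


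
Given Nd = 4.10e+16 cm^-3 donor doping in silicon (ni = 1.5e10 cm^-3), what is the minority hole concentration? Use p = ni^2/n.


Step 1: Since Nd >> ni, n ≈ Nd = 4.10e+16 cm^-3
Step 2: p = ni^2 / n = (1.5e10)^2 / 4.10e+16
Step 3: p = 2.25e20 / 4.10e+16 = 5.49e+03 cm^-3

5.49e+03
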